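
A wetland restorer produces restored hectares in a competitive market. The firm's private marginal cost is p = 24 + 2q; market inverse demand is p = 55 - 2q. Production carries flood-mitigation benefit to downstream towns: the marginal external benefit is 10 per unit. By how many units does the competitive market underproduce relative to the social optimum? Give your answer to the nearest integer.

3 units

Market equilibrium (private): 24 + 2q = 55 - 2q → q_m = 7.7500.
Social marginal cost = private MC − MEB = 14 + 2q.
Set SMC = demand: 14 + 2q = 55 - 2q → q* = 10.2500.
Gap = |7.7500 − 10.2500| = 2.5000.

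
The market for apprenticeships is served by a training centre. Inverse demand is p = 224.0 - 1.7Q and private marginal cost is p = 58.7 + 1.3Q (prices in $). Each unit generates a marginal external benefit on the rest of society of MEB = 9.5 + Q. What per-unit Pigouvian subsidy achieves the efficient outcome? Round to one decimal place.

Social marginal cost = private MC − MEB = 49.2 + 0.3Q.
Set SMC = demand: 49.2 + 0.3Q = 224.0 - 1.7Q → Q* = 87.4000.
The Pigouvian subsidy equals MEB at Q*: 9.5 + 1.0×87.4000 = 96.9000.

subsidy = $96.9 per unit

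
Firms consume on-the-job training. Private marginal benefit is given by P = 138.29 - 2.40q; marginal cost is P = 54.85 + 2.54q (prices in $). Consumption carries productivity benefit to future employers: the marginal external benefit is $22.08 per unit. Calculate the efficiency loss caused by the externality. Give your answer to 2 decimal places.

Market equilibrium (private): 54.85 + 2.54q = 138.29 - 2.40q → q_m = 16.8907.
Social marginal benefit = demand + MEB = 160.37 - 2.40q.
Set SMB = MC: 160.37 - 2.40q = 54.85 + 2.54q → q* = 21.3603.
The loss is the area between SMB and MC from q* to q_m; with linear curves that's a triangle of height MEB(q_m).
DWL = ½ × 4.4696 × 22.0800 = 49.3444.

DWL = $49.34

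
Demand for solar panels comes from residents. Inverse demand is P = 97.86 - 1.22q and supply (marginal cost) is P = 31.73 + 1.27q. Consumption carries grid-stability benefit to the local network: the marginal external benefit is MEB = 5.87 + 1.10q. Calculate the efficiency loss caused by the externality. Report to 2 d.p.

Market equilibrium (private): 31.73 + 1.27q = 97.86 - 1.22q → q_m = 26.5582.
Social marginal benefit = demand + MEB = 103.73 - 0.12q.
Set SMB = MC: 103.73 - 0.12q = 31.73 + 1.27q → q* = 51.7986.
The welfare-loss triangle has base |q_m − q*| and height MEB(q_m) (the vertical gap between SMB and MC is zero at q* and MEB at q_m).
DWL = ½ × 25.2404 × 35.0841 = 442.7684.

DWL = 442.77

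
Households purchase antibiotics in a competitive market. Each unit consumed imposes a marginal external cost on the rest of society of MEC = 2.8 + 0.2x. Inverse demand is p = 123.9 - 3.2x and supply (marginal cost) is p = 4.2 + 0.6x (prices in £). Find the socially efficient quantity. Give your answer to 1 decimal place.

Social marginal benefit = demand − MEC = 121.1 - 3.4x.
Set SMB = MC: 121.1 - 3.4x = 4.2 + 0.6x → x* = 29.2250.

x* = 29.2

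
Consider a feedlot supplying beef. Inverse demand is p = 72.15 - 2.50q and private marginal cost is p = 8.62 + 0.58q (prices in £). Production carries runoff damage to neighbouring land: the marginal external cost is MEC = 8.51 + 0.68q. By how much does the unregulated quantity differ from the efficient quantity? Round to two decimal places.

5.99 units

Market equilibrium (private): 8.62 + 0.58q = 72.15 - 2.50q → q_m = 20.6266.
Social marginal cost = private MC + MEC = 17.13 + 1.26q.
Set SMC = demand: 17.13 + 1.26q = 72.15 - 2.50q → q* = 14.6330.
Gap = |20.6266 − 14.6330| = 5.9936.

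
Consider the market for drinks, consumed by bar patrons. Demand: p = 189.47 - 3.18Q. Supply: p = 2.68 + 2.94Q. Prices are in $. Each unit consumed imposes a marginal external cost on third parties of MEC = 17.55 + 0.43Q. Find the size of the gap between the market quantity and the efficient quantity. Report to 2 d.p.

Market equilibrium (private): 2.68 + 2.94Q = 189.47 - 3.18Q → Q_m = 30.5212.
Social marginal benefit = demand − MEC = 171.92 - 3.61Q.
Set SMB = MC: 171.92 - 3.61Q = 2.68 + 2.94Q → Q* = 25.8382.
Gap = |30.5212 − 25.8382| = 4.6830.

4.68 units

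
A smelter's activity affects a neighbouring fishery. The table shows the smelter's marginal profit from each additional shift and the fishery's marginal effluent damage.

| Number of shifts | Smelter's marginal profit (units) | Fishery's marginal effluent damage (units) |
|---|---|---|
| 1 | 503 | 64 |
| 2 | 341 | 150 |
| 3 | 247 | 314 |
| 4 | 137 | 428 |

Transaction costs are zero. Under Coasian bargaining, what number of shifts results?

2

Bargaining reaches the level where marginal profit last exceeds marginal effluent damage.
That holds through level 2 (341 ≥ 150) but not at 3 (247 < 314).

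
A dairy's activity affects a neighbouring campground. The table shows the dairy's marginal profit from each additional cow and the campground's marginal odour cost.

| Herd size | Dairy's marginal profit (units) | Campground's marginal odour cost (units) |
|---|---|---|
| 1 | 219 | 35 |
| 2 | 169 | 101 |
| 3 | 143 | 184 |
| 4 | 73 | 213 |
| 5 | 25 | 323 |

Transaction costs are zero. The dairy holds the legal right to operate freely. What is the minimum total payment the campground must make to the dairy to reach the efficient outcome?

241

Left alone the dairy would choose level 5 (marginal profit stays positive).
Efficient level: k* = 2 (marginal profit ≥ marginal odour cost through 2).
The campground must at least cover the dairy's forgone profit from cutting 5→2: 143 + 73 + 25 = 241.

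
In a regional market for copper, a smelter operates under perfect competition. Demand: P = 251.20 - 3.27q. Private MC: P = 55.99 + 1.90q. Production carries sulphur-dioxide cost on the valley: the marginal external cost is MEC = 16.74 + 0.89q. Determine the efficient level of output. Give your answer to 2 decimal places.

q* = 29.45

Social marginal cost = private MC + MEC = 72.73 + 2.79q.
Set SMC = demand: 72.73 + 2.79q = 251.20 - 3.27q → q* = 29.4505.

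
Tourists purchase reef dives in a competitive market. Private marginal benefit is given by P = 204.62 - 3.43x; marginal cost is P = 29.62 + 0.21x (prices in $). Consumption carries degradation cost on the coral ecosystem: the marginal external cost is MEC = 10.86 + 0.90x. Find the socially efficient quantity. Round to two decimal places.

Social marginal benefit = demand − MEC = 193.76 - 4.33x.
Set SMB = MC: 193.76 - 4.33x = 29.62 + 0.21x → x* = 36.1542.

x* = 36.15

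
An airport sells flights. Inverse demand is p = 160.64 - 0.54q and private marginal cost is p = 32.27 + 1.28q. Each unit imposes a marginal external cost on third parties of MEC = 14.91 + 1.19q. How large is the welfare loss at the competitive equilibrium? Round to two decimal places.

Market equilibrium (private): 32.27 + 1.28q = 160.64 - 0.54q → q_m = 70.5330.
Social marginal cost = private MC + MEC = 47.18 + 2.47q.
Set SMC = demand: 47.18 + 2.47q = 160.64 - 0.54q → q* = 37.6944.
The welfare-loss triangle has base |q_m − q*| and height MEC(q_m) (the vertical gap between SMC and demand is zero at q* and MEC at q_m).
DWL = ½ × 32.8386 × 98.8442 = 1622.9526.

DWL = 1622.95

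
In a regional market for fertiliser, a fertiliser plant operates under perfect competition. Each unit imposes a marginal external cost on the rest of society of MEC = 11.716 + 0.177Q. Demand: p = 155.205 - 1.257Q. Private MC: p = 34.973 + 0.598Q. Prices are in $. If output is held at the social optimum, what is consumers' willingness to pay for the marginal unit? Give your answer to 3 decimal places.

Social marginal cost = private MC + MEC = 46.689 + 0.775Q.
Set SMC = demand: 46.689 + 0.775Q = 155.205 - 1.257Q → Q* = 53.4035.
Consumer price on the demand curve at Q*: 155.205 − 1.257×53.4035 = 88.0768.

P = $88.077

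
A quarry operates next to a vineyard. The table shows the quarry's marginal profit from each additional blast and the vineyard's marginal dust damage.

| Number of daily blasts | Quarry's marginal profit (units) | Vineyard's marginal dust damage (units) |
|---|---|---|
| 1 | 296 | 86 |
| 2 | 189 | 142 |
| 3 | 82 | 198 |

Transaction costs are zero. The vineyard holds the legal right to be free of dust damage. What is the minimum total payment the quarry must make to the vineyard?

Efficient level: marginal profit ≥ marginal dust damage through level 2, so k* = 2.
With the vineyard holding the right, the quarry must at least compensate total damage at k*: 86 + 142 = 228.

228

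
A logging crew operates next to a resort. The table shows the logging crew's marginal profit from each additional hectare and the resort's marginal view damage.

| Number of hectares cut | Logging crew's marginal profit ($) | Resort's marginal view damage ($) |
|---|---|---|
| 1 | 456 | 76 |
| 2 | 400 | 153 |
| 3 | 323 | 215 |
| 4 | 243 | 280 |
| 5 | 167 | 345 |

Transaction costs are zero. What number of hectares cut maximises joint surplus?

3

Bargaining reaches the level where marginal profit last exceeds marginal view damage.
That holds through level 3 (323 ≥ 215) but not at 4 (243 < 280).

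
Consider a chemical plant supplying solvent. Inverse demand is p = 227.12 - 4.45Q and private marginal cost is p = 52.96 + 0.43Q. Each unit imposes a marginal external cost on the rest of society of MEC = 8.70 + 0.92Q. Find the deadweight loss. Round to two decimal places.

Market equilibrium (private): 52.96 + 0.43Q = 227.12 - 4.45Q → Q_m = 35.6885.
Social marginal cost = private MC + MEC = 61.66 + 1.35Q.
Set SMC = demand: 61.66 + 1.35Q = 227.12 - 4.45Q → Q* = 28.5276.
Between Q* and Q_m the wedge SMC − demand runs linearly from 0 to MEC(Q_m), so the loss is a triangle.
DWL = ½ × 7.1609 × 41.5334 = 148.7083.

DWL = 148.71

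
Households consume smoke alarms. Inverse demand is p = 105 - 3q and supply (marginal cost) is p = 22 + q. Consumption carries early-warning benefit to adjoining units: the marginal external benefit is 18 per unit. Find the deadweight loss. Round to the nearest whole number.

DWL = 41

Market equilibrium (private): 22 + q = 105 - 3q → q_m = 20.7500.
Social marginal benefit = demand + MEB = 123 - 3q.
Set SMB = MC: 123 - 3q = 22 + q → q* = 25.2500.
The loss is the area between SMB and MC from q* to q_m; with linear curves that's a triangle of height MEB(q_m).
DWL = ½ × 4.5000 × 18.0000 = 40.5000.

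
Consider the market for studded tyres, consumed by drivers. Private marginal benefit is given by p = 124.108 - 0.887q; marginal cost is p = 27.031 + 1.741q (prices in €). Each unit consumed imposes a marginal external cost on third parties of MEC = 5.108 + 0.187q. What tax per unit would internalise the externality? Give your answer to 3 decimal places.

Social marginal benefit = demand − MEC = 119.000 - 1.074q.
Set SMB = MC: 119.000 - 1.074q = 27.031 + 1.741q → q* = 32.6710.
The Pigouvian tax equals MEC at q*: 5.108 + 0.187×32.6710 = 11.2175.

tax = €11.217 per unit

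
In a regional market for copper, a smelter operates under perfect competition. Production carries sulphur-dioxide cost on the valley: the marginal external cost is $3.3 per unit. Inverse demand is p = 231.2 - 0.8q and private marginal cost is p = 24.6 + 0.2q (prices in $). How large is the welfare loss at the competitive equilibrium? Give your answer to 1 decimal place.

Market equilibrium (private): 24.6 + 0.2q = 231.2 - 0.8q → q_m = 206.6000.
Social marginal cost = private MC + MEC = 27.9 + 0.2q.
Set SMC = demand: 27.9 + 0.2q = 231.2 - 0.8q → q* = 203.3000.
Between q* and q_m the wedge SMC − demand runs linearly from 0 to MEC(q_m), so the loss is a triangle.
DWL = ½ × 3.3000 × 3.3000 = 5.4450.

DWL = $5.4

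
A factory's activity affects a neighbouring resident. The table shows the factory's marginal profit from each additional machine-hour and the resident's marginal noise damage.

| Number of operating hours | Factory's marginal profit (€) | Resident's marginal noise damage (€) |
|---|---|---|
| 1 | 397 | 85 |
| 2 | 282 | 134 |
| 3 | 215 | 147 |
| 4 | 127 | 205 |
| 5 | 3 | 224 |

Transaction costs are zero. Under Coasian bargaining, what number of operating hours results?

Bargaining reaches the level where marginal profit last exceeds marginal noise damage.
That holds through level 3 (215 ≥ 147) but not at 4 (127 < 205).

3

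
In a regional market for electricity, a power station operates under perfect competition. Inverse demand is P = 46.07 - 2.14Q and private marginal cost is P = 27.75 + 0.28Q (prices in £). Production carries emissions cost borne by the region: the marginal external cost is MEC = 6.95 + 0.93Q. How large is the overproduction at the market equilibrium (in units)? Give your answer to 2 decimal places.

4.18 units

Market equilibrium (private): 27.75 + 0.28Q = 46.07 - 2.14Q → Q_m = 7.5702.
Social marginal cost = private MC + MEC = 34.70 + 1.21Q.
Set SMC = demand: 34.70 + 1.21Q = 46.07 - 2.14Q → Q* = 3.3940.
Gap = |7.5702 − 3.3940| = 4.1762.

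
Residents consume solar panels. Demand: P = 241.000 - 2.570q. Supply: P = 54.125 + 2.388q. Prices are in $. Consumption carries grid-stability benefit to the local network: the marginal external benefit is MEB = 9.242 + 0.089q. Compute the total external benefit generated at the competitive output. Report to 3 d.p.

$411.565

Market equilibrium (private): 54.125 + 2.388q = 241.000 - 2.570q → q_m = 37.6916.
Total external benefit = ∫₀^{q_m} (9.242 + 0.089q) dq = 9.242×37.6916 + ½×0.089×37.6916² = 411.5650.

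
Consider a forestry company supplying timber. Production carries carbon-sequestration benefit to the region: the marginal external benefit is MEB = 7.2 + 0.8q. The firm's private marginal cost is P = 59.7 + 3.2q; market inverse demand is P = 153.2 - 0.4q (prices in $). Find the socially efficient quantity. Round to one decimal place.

q* = 36.0

Social marginal cost = private MC − MEB = 52.5 + 2.4q.
Set SMC = demand: 52.5 + 2.4q = 153.2 - 0.4q → q* = 35.9643.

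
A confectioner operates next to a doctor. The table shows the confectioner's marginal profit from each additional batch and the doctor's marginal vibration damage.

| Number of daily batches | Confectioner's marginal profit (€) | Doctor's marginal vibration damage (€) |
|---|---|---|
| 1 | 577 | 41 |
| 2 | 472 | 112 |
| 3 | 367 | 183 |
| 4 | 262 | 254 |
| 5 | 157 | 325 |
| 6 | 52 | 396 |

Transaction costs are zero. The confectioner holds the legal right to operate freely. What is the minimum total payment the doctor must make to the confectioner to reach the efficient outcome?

Left alone the confectioner would choose level 6 (marginal profit stays positive).
Efficient level: k* = 4 (marginal profit ≥ marginal vibration damage through 4).
The doctor must at least cover the confectioner's forgone profit from cutting 6→4: 157 + 52 = 209.

€209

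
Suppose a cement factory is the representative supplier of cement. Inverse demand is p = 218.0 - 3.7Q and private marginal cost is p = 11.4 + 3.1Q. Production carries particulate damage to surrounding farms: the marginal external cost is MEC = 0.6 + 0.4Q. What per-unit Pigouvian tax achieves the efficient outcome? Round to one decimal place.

tax = 12.0 per unit

Social marginal cost = private MC + MEC = 12.0 + 3.5Q.
Set SMC = demand: 12.0 + 3.5Q = 218.0 - 3.7Q → Q* = 28.6111.
The Pigouvian tax equals MEC at Q*: 0.6 + 0.4×28.6111 = 12.0444.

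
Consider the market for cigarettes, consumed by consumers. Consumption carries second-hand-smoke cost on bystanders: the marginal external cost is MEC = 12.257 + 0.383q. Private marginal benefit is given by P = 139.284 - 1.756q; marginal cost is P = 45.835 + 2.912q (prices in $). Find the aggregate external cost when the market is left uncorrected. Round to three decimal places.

Market equilibrium (private): 45.835 + 2.912q = 139.284 - 1.756q → q_m = 20.0191.
Total external cost = ∫₀^{q_m} (12.257 + 0.383q) dq = 12.257×20.0191 + ½×0.383×20.0191² = 322.1205.

$322.120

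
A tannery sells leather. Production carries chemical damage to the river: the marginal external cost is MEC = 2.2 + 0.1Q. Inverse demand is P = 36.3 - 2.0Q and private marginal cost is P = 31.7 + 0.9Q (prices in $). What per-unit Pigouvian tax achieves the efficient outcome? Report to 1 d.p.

Social marginal cost = private MC + MEC = 33.9 + Q.
Set SMC = demand: 33.9 + Q = 36.3 - 2.0Q → Q* = 0.8000.
The Pigouvian tax equals MEC at Q*: 2.2 + 0.1×0.8000 = 2.2800.

tax = $2.3 per unit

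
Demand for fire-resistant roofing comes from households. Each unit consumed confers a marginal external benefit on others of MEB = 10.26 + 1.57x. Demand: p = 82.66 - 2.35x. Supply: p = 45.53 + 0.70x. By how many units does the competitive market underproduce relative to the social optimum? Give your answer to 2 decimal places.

Market equilibrium (private): 45.53 + 0.70x = 82.66 - 2.35x → x_m = 12.1738.
Social marginal benefit = demand + MEB = 92.92 - 0.78x.
Set SMB = MC: 92.92 - 0.78x = 45.53 + 0.70x → x* = 32.0203.
Gap = |12.1738 − 32.0203| = 19.8465.

19.85 units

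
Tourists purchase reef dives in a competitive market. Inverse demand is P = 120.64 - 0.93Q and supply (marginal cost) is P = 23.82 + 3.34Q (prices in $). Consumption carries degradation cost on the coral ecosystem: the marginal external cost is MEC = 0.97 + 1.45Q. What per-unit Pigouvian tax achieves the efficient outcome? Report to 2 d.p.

Social marginal benefit = demand − MEC = 119.67 - 2.38Q.
Set SMB = MC: 119.67 - 2.38Q = 23.82 + 3.34Q → Q* = 16.7570.
The Pigouvian tax equals MEC at Q*: 0.97 + 1.45×16.7570 = 25.2677.

tax = $25.27 per unit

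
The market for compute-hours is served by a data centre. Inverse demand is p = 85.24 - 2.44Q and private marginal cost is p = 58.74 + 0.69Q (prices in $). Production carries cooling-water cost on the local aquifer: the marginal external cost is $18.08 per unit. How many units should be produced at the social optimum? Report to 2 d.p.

Social marginal cost = private MC + MEC = 76.82 + 0.69Q.
Set SMC = demand: 76.82 + 0.69Q = 85.24 - 2.44Q → Q* = 2.6901.

Q* = 2.69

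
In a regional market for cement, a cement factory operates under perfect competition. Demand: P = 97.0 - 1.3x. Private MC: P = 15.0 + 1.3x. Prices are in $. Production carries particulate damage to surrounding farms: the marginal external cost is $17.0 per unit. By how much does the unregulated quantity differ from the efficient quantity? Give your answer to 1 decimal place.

Market equilibrium (private): 15.0 + 1.3x = 97.0 - 1.3x → x_m = 31.5385.
Social marginal cost = private MC + MEC = 32.0 + 1.3x.
Set SMC = demand: 32.0 + 1.3x = 97.0 - 1.3x → x* = 25.0000.
Gap = |31.5385 − 25.0000| = 6.5385.

6.5 units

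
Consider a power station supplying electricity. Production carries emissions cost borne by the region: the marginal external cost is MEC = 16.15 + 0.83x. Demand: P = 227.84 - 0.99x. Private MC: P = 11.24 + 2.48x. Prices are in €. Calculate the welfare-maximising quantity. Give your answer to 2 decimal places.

Social marginal cost = private MC + MEC = 27.39 + 3.31x.
Set SMC = demand: 27.39 + 3.31x = 227.84 - 0.99x → x* = 46.6163.

x* = 46.62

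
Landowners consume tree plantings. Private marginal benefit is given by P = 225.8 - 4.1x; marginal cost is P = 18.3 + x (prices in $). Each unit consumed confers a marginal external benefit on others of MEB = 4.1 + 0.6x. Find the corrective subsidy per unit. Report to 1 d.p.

subsidy = $32.3 per unit

Social marginal benefit = demand + MEB = 229.9 - 3.5x.
Set SMB = MC: 229.9 - 3.5x = 18.3 + x → x* = 47.0222.
The Pigouvian subsidy equals MEB at x*: 4.1 + 0.6×47.0222 = 32.3133.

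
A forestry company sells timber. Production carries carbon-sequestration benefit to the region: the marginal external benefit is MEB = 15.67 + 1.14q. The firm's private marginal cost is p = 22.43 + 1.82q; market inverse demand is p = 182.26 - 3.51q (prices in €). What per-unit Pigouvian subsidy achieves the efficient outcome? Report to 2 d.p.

Social marginal cost = private MC − MEB = 6.76 + 0.68q.
Set SMC = demand: 6.76 + 0.68q = 182.26 - 3.51q → q* = 41.8854.
The Pigouvian subsidy equals MEB at q*: 15.67 + 1.14×41.8854 = 63.4194.

subsidy = €63.42 per unit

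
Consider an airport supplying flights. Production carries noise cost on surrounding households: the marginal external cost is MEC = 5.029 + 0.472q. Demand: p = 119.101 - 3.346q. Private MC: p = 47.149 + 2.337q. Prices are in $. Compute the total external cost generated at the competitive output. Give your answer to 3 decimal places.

Market equilibrium (private): 47.149 + 2.337q = 119.101 - 3.346q → q_m = 12.6609.
Total external cost = ∫₀^{q_m} (5.029 + 0.472q) dq = 5.029×12.6609 + ½×0.472×12.6609² = 101.5021.

$101.502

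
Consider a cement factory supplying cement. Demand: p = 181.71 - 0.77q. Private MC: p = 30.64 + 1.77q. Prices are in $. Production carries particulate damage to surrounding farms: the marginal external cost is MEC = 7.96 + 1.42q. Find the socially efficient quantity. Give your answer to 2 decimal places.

q* = 36.14

Social marginal cost = private MC + MEC = 38.60 + 3.19q.
Set SMC = demand: 38.60 + 3.19q = 181.71 - 0.77q → q* = 36.1389.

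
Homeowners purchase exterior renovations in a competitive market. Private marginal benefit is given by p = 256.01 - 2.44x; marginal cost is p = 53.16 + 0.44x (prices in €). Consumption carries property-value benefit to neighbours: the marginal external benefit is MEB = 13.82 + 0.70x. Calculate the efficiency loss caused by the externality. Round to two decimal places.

Market equilibrium (private): 53.16 + 0.44x = 256.01 - 2.44x → x_m = 70.4340.
Social marginal benefit = demand + MEB = 269.83 - 1.74x.
Set SMB = MC: 269.83 - 1.74x = 53.16 + 0.44x → x* = 99.3899.
Height of the DWL triangle at x_m is SMB(x_m) − MC(x_m) = MEB(x_m) = 63.1238.
DWL = ½ × 28.9559 × 63.1238 = 913.9032.

DWL = €913.90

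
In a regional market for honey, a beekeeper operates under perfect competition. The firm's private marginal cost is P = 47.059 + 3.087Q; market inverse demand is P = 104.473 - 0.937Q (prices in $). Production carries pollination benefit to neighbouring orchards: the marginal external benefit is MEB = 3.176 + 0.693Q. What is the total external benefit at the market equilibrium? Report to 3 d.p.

$115.853

Market equilibrium (private): 47.059 + 3.087Q = 104.473 - 0.937Q → Q_m = 14.2679.
Total external benefit = ∫₀^{Q_m} (3.176 + 0.693Q) dQ = 3.176×14.2679 + ½×0.693×14.2679² = 115.8529.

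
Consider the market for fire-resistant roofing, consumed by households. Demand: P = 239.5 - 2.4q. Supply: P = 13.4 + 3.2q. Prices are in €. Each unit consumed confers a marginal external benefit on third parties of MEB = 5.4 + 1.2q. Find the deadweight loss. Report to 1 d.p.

Market equilibrium (private): 13.4 + 3.2q = 239.5 - 2.4q → q_m = 40.3750.
Social marginal benefit = demand + MEB = 244.9 - 1.2q.
Set SMB = MC: 244.9 - 1.2q = 13.4 + 3.2q → q* = 52.6136.
Height of the DWL triangle at q_m is SMB(q_m) − MC(q_m) = MEB(q_m) = 53.8500.
DWL = ½ × 12.2386 × 53.8500 = 329.5243.

DWL = €329.5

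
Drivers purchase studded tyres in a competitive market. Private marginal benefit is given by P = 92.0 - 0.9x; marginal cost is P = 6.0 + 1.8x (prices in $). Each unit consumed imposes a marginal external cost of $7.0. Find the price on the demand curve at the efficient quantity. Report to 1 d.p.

P = $65.7

Social marginal benefit = demand − MEC = 85.0 - 0.9x.
Set SMB = MC: 85.0 - 0.9x = 6.0 + 1.8x → x* = 29.2593.
Consumer price on the demand curve at x*: 92.0 − 0.9×29.2593 = 65.6666.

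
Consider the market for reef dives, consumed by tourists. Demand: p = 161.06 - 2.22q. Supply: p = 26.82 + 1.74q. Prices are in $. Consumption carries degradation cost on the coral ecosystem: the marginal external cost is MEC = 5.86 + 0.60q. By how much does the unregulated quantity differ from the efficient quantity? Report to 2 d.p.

5.75 units

Market equilibrium (private): 26.82 + 1.74q = 161.06 - 2.22q → q_m = 33.8990.
Social marginal benefit = demand − MEC = 155.20 - 2.82q.
Set SMB = MC: 155.20 - 2.82q = 26.82 + 1.74q → q* = 28.1535.
Gap = |33.8990 − 28.1535| = 5.7455.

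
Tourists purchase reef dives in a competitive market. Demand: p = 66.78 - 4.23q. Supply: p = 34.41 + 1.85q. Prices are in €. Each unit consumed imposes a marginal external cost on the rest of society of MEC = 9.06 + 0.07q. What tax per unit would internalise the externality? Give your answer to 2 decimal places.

Social marginal benefit = demand − MEC = 57.72 - 4.30q.
Set SMB = MC: 57.72 - 4.30q = 34.41 + 1.85q → q* = 3.7902.
The Pigouvian tax equals MEC at q*: 9.06 + 0.07×3.7902 = 9.3253.

tax = €9.33 per unit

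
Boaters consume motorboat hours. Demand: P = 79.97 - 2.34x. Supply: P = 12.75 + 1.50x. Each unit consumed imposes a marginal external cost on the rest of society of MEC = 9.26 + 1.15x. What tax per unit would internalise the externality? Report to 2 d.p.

Social marginal benefit = demand − MEC = 70.71 - 3.49x.
Set SMB = MC: 70.71 - 3.49x = 12.75 + 1.50x → x* = 11.6152.
The Pigouvian tax equals MEC at x*: 9.26 + 1.15×11.6152 = 22.6175.

tax = 22.62 per unit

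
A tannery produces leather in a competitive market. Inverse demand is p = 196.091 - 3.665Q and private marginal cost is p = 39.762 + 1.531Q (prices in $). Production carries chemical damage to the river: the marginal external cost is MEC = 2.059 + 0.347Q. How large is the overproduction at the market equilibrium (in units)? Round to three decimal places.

Market equilibrium (private): 39.762 + 1.531Q = 196.091 - 3.665Q → Q_m = 30.0864.
Social marginal cost = private MC + MEC = 41.821 + 1.878Q.
Set SMC = demand: 41.821 + 1.878Q = 196.091 - 3.665Q → Q* = 27.8315.
Gap = |30.0864 − 27.8315| = 2.2549.

2.255 units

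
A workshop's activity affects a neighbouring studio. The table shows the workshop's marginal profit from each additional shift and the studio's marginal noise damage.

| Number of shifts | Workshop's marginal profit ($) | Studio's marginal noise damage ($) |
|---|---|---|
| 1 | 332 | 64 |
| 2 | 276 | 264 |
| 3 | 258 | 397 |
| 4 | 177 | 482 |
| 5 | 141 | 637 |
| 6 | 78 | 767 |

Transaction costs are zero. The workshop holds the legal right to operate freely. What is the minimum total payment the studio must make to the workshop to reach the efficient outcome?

Left alone the workshop would choose level 6 (marginal profit stays positive).
Efficient level: k* = 2 (marginal profit ≥ marginal noise damage through 2).
The studio must at least cover the workshop's forgone profit from cutting 6→2: 258 + 177 + 141 + 78 = 654.

$654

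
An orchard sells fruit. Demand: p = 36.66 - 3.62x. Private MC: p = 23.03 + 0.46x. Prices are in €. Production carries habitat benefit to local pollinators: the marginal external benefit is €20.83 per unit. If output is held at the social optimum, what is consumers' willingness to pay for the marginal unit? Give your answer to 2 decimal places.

P = €6.09

Social marginal cost = private MC − MEB = 2.20 + 0.46x.
Set SMC = demand: 2.20 + 0.46x = 36.66 - 3.62x → x* = 8.4461.
Consumer price on the demand curve at x*: 36.66 − 3.62×8.4461 = 6.0851.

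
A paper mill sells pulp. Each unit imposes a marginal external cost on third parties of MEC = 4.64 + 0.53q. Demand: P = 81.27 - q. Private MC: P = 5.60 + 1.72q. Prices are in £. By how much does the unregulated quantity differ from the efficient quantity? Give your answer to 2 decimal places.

Market equilibrium (private): 5.60 + 1.72q = 81.27 - q → q_m = 27.8199.
Social marginal cost = private MC + MEC = 10.24 + 2.25q.
Set SMC = demand: 10.24 + 2.25q = 81.27 - q → q* = 21.8554.
Gap = |27.8199 − 21.8554| = 5.9645.

5.96 units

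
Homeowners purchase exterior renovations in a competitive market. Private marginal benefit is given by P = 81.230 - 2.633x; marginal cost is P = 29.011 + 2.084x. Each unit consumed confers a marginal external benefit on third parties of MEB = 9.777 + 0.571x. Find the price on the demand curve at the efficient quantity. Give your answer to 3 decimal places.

P = 41.858

Social marginal benefit = demand + MEB = 91.007 - 2.062x.
Set SMB = MC: 91.007 - 2.062x = 29.011 + 2.084x → x* = 14.9532.
Consumer price on the demand curve at x*: 81.230 − 2.633×14.9532 = 41.8582.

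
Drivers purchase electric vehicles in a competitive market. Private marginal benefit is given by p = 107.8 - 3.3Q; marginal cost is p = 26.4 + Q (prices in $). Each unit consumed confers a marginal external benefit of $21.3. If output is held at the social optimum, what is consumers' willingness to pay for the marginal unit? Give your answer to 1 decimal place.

P = $29.0

Social marginal benefit = demand + MEB = 129.1 - 3.3Q.
Set SMB = MC: 129.1 - 3.3Q = 26.4 + Q → Q* = 23.8837.
Consumer price on the demand curve at Q*: 107.8 − 3.3×23.8837 = 28.9838.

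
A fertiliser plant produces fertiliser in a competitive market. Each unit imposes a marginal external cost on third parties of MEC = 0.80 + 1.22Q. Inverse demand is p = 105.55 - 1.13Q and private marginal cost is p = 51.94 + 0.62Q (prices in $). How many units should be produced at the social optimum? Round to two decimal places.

Social marginal cost = private MC + MEC = 52.74 + 1.84Q.
Set SMC = demand: 52.74 + 1.84Q = 105.55 - 1.13Q → Q* = 17.7811.

Q* = 17.78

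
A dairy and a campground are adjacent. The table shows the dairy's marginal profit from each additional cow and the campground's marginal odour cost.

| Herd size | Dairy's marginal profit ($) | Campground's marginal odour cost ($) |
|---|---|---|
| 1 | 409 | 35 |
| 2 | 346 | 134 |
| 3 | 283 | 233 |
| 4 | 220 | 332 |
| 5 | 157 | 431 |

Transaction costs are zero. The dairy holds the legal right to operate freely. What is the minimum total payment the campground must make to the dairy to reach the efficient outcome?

Left alone the dairy would choose level 5 (marginal profit stays positive).
Efficient level: k* = 3 (marginal profit ≥ marginal odour cost through 3).
The campground must at least cover the dairy's forgone profit from cutting 5→3: 220 + 157 = 377.

$377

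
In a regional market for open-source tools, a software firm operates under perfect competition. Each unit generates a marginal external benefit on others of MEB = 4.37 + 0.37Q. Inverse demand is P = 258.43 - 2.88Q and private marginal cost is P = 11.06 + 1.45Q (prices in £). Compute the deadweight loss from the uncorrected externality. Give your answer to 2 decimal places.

DWL = £82.15

Market equilibrium (private): 11.06 + 1.45Q = 258.43 - 2.88Q → Q_m = 57.1293.
Social marginal cost = private MC − MEB = 6.69 + 1.08Q.
Set SMC = demand: 6.69 + 1.08Q = 258.43 - 2.88Q → Q* = 63.5707.
Height of the DWL triangle at Q_m is demand(Q_m) − SMC(Q_m) = MEB(Q_m) = 25.5079.
DWL = ½ × 6.4414 × 25.5079 = 82.1533.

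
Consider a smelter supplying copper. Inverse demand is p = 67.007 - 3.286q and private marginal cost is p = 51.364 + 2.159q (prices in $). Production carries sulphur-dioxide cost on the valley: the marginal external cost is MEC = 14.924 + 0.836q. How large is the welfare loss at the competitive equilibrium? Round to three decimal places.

Market equilibrium (private): 51.364 + 2.159q = 67.007 - 3.286q → q_m = 2.8729.
Social marginal cost = private MC + MEC = 66.288 + 2.995q.
Set SMC = demand: 66.288 + 2.995q = 67.007 - 3.286q → q* = 0.1145.
The welfare-loss triangle has base |q_m − q*| and height MEC(q_m) (the vertical gap between SMC and demand is zero at q* and MEC at q_m).
DWL = ½ × 2.7584 × 17.3258 = 23.8957.

DWL = $23.896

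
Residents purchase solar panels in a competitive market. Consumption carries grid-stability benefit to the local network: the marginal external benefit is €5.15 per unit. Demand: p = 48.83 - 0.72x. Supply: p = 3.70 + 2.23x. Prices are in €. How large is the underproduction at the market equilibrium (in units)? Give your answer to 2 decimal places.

1.75 units

Market equilibrium (private): 3.70 + 2.23x = 48.83 - 0.72x → x_m = 15.2983.
Social marginal benefit = demand + MEB = 53.98 - 0.72x.
Set SMB = MC: 53.98 - 0.72x = 3.70 + 2.23x → x* = 17.0441.
Gap = |15.2983 − 17.0441| = 1.7458.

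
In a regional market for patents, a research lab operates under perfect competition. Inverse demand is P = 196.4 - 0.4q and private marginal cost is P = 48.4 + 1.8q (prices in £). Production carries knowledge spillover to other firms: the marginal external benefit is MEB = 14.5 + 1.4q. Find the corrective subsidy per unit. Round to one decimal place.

subsidy = £298.9 per unit

Social marginal cost = private MC − MEB = 33.9 + 0.4q.
Set SMC = demand: 33.9 + 0.4q = 196.4 - 0.4q → q* = 203.1250.
The Pigouvian subsidy equals MEB at q*: 14.5 + 1.4×203.1250 = 298.8750.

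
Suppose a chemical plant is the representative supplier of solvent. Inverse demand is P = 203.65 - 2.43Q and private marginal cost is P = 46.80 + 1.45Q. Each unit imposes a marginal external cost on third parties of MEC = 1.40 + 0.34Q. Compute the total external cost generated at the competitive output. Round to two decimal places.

334.41

Market equilibrium (private): 46.80 + 1.45Q = 203.65 - 2.43Q → Q_m = 40.4253.
Total external cost = ∫₀^{Q_m} (1.40 + 0.34Q) dQ = 1.40×40.4253 + ½×0.34×40.4253² = 334.4102.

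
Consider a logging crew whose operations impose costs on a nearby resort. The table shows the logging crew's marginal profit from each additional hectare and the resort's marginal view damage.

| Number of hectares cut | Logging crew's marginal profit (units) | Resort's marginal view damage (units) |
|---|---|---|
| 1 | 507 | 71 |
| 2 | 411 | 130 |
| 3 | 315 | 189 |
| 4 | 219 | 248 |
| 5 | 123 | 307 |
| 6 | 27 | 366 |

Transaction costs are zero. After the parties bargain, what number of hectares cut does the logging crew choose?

3

Bargaining reaches the level where marginal profit last exceeds marginal view damage.
That holds through level 3 (315 ≥ 189) but not at 4 (219 < 248).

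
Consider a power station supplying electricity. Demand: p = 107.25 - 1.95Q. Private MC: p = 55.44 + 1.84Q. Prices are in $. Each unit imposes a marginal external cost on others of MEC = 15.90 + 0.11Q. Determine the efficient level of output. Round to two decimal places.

Q* = 9.21

Social marginal cost = private MC + MEC = 71.34 + 1.95Q.
Set SMC = demand: 71.34 + 1.95Q = 107.25 - 1.95Q → Q* = 9.2077.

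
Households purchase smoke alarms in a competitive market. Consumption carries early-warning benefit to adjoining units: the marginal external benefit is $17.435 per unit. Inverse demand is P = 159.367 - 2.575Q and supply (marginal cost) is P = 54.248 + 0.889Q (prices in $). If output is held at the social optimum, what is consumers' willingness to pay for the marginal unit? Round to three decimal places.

P = $68.265

Social marginal benefit = demand + MEB = 176.802 - 2.575Q.
Set SMB = MC: 176.802 - 2.575Q = 54.248 + 0.889Q → Q* = 35.3793.
Consumer price on the demand curve at Q*: 159.367 − 2.575×35.3793 = 68.2653.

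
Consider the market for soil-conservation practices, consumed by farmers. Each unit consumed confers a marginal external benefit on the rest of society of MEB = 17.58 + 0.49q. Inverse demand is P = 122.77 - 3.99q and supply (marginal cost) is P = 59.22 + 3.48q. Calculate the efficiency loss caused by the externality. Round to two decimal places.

DWL = 33.88

Market equilibrium (private): 59.22 + 3.48q = 122.77 - 3.99q → q_m = 8.5074.
Social marginal benefit = demand + MEB = 140.35 - 3.50q.
Set SMB = MC: 140.35 - 3.50q = 59.22 + 3.48q → q* = 11.6232.
Between q* and q_m the wedge SMB − MC runs linearly from 0 to MEB(q_m), so the loss is a triangle.
DWL = ½ × 3.1158 × 21.7486 = 33.8821.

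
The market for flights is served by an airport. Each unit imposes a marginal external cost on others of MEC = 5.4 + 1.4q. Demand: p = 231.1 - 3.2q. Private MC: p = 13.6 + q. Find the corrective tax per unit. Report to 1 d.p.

tax = 58.4 per unit

Social marginal cost = private MC + MEC = 19.0 + 2.4q.
Set SMC = demand: 19.0 + 2.4q = 231.1 - 3.2q → q* = 37.8750.
The Pigouvian tax equals MEC at q*: 5.4 + 1.4×37.8750 = 58.4250.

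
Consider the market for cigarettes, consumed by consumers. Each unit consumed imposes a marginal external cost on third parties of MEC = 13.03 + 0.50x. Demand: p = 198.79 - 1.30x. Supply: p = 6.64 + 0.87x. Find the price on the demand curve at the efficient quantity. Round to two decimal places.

P = 111.58

Social marginal benefit = demand − MEC = 185.76 - 1.80x.
Set SMB = MC: 185.76 - 1.80x = 6.64 + 0.87x → x* = 67.0861.
Consumer price on the demand curve at x*: 198.79 − 1.30×67.0861 = 111.5781.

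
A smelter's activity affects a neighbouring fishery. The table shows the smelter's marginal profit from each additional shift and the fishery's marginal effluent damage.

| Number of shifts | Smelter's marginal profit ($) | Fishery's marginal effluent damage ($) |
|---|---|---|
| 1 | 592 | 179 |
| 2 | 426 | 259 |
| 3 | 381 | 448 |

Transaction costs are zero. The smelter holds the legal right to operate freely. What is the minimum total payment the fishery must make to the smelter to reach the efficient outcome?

$381

Left alone the smelter would choose level 3 (marginal profit stays positive).
Efficient level: k* = 2 (marginal profit ≥ marginal effluent damage through 2).
The fishery must at least cover the smelter's forgone profit from cutting 3→2: 381 = 381.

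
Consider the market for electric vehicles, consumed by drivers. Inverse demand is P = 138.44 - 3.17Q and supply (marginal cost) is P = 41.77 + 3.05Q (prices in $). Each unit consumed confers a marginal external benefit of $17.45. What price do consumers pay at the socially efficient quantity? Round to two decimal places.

Social marginal benefit = demand + MEB = 155.89 - 3.17Q.
Set SMB = MC: 155.89 - 3.17Q = 41.77 + 3.05Q → Q* = 18.3473.
Consumer price on the demand curve at Q*: 138.44 − 3.17×18.3473 = 80.2791.

P = $80.28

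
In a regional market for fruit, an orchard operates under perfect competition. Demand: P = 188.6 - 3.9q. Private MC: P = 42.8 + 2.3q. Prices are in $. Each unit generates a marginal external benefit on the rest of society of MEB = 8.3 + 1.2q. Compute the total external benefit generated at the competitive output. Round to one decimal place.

Market equilibrium (private): 42.8 + 2.3q = 188.6 - 3.9q → q_m = 23.5161.
Total external benefit = ∫₀^{q_m} (8.3 + 1.2q) dq = 8.3×23.5161 + ½×1.2×23.5161² = 526.9878.

$527.0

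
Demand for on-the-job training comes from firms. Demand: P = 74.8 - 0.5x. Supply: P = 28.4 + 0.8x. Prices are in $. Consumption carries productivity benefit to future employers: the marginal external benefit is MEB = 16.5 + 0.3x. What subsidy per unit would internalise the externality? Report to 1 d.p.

subsidy = $35.4 per unit

Social marginal benefit = demand + MEB = 91.3 - 0.2x.
Set SMB = MC: 91.3 - 0.2x = 28.4 + 0.8x → x* = 62.9000.
The Pigouvian subsidy equals MEB at x*: 16.5 + 0.3×62.9000 = 35.3700.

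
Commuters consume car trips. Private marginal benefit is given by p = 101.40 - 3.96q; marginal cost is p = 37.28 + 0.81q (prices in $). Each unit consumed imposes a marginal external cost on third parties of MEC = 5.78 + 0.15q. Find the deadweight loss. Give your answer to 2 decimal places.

Market equilibrium (private): 37.28 + 0.81q = 101.40 - 3.96q → q_m = 13.4423.
Social marginal benefit = demand − MEC = 95.62 - 4.11q.
Set SMB = MC: 95.62 - 4.11q = 37.28 + 0.81q → q* = 11.8577.
The welfare-loss triangle has base |q_m − q*| and height MEC(q_m) (the vertical gap between SMB and MC is zero at q* and MEC at q_m).
DWL = ½ × 1.5846 × 7.7964 = 6.1771.

DWL = $6.18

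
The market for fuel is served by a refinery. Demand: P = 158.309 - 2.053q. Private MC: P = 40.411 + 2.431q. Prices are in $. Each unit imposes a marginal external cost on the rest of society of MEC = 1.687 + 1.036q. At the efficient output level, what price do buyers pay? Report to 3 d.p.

Social marginal cost = private MC + MEC = 42.098 + 3.467q.
Set SMC = demand: 42.098 + 3.467q = 158.309 - 2.053q → q* = 21.0527.
Consumer price on the demand curve at q*: 158.309 − 2.053×21.0527 = 115.0878.

P = $115.088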